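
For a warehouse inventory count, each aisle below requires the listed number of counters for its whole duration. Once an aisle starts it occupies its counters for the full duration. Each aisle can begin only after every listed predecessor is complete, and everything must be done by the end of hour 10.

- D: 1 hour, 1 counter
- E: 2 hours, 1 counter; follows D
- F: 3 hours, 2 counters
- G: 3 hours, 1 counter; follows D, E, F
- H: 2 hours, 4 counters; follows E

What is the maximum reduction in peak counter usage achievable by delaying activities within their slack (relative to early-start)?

1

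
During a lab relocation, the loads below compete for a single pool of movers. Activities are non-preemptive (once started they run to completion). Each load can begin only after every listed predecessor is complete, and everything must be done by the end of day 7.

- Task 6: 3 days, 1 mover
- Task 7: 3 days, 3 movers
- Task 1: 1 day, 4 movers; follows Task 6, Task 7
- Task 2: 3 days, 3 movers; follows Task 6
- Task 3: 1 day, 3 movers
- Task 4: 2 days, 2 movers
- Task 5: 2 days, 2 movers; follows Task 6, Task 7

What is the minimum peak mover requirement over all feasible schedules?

Early-start (Task 6@1, Task 7@1, Task 1@4, Task 2@4, Task 3@1, Task 4@1, Task 5@4) gives peak 9: d1:9  d2:6  d3:4  d4:9  d5:5  d6:3  d7:0.
Shift Task 2→5, Task 3→5, Task 5→6.
Schedule Task 6@1, Task 7@1, Task 1@4, Task 2@5, Task 3@5, Task 4@1, Task 5@6: d1:6  d2:6  d3:4  d4:4  d5:6  d6:5  d7:5 — peak 6.
Total mover-days = 36 over 7 days ⇒ peak ≥ ⌈36/7⌉ = 6, so 6 is optimal.

6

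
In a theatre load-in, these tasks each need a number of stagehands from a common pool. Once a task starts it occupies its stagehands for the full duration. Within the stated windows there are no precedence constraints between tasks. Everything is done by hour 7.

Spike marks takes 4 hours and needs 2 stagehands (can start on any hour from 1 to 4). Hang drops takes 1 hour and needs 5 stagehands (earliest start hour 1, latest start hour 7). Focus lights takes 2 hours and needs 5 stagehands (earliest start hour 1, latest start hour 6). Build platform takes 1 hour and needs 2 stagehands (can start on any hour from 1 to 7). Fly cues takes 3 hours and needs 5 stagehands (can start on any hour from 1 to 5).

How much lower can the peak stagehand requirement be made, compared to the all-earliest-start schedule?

Early-start peak: h1:19  h2:12  h3:7  h4:2  h5:0  h6:0  h7:0 ⇒ 19.
Leveled (Spike marks@1, Hang drops@1, Focus lights@2, Build platform@4, Fly cues@5): h1:7  h2:7  h3:7  h4:4  h5:5  h6:5  h7:5 ⇒ 7.
Reduction 19 − 7 = 12.

12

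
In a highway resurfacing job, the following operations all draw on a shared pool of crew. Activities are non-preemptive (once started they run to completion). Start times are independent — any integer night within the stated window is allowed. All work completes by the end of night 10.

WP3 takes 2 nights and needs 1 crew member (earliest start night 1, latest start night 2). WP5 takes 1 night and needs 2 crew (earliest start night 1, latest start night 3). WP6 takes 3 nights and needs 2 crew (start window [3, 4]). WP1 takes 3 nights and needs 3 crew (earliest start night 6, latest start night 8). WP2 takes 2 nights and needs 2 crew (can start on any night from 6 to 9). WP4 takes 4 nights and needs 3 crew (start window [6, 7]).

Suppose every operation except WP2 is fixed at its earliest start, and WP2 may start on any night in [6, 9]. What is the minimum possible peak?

6

WP2@6: n1:3  n2:1  n3:2  n4:2  n5:2  n6:8  n7:8  n8:6  n9:3  n10:0 → peak 8
WP2@7: n1:3  n2:1  n3:2  n4:2  n5:2  n6:6  n7:8  n8:8  n9:3  n10:0 → peak 8
WP2@8: n1:3  n2:1  n3:2  n4:2  n5:2  n6:6  n7:6  n8:8  n9:5  n10:0 → peak 8
WP2@9: n1:3  n2:1  n3:2  n4:2  n5:2  n6:6  n7:6  n8:6  n9:5  n10:2 → peak 6
Best is WP2@9, peak 6.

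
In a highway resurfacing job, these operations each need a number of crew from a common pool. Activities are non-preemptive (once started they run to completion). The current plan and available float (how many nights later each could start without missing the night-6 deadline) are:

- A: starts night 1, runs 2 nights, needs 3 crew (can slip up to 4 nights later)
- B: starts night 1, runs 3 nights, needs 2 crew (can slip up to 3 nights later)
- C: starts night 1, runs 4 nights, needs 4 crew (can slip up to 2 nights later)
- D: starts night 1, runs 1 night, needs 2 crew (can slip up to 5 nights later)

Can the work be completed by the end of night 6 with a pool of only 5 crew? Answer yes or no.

no

The minimum achievable peak is 6; 5 < 6, so no feasible schedule stays within the cap.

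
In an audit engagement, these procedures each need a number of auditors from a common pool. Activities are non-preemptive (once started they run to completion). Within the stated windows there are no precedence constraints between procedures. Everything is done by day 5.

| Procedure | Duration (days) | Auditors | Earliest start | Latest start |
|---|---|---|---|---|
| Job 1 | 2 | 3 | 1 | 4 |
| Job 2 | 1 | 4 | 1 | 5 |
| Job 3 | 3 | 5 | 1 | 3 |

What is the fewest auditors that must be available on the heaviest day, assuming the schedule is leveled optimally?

Early-start (Job 1@1, Job 2@1, Job 3@1) gives peak 12: d1:12  d2:8  d3:5  d4:0  d5:0.
Shift Job 3→3.
Schedule Job 1@1, Job 2@1, Job 3@3: d1:7  d2:3  d3:5  d4:5  d5:5 — peak 7.

7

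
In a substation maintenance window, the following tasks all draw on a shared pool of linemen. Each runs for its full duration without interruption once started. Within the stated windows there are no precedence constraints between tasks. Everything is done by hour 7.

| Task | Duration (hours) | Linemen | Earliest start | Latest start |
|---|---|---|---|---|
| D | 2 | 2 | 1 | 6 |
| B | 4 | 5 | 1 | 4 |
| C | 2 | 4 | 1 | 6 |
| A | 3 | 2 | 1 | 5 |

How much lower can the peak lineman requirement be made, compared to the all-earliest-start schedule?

6

Early-start peak: h1:13  h2:13  h3:7  h4:5  h5:0  h6:0  h7:0 ⇒ 13.
Leveled (D@1, B@1, C@5, A@3): h1:7  h2:7  h3:7  h4:7  h5:6  h6:4  h7:0 ⇒ 7.
Reduction 13 − 7 = 6.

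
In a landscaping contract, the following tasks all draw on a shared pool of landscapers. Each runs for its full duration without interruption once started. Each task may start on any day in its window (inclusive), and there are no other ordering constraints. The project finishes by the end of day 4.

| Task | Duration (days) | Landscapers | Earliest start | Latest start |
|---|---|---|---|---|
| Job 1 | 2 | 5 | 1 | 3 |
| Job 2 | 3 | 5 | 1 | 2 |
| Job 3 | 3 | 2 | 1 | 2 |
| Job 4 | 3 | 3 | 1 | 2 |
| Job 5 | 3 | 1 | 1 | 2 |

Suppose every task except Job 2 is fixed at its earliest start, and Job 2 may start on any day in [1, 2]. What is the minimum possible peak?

16

Job 2@1: d1:16  d2:16  d3:11  d4:0 → peak 16
Job 2@2: d1:11  d2:16  d3:11  d4:5 → peak 16
Best is Job 2@1, peak 16.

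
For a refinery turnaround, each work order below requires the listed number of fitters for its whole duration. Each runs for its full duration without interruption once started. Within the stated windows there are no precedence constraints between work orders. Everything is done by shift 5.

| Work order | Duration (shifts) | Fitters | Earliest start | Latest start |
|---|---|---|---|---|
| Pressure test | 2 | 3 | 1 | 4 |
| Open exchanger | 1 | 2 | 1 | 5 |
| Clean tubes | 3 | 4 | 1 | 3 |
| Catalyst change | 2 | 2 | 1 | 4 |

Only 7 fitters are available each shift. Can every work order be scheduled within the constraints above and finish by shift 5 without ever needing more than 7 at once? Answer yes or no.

yes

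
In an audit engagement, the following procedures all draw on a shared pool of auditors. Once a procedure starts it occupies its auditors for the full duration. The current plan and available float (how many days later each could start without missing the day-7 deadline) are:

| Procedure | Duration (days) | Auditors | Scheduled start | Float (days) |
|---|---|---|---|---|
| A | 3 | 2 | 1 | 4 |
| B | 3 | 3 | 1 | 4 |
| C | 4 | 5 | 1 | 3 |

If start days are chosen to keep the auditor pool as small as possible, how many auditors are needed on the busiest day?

5

Early-start (A@1, B@1, C@1) gives peak 10: d1:10  d2:10  d3:10  d4:5  d5:0  d6:0  d7:0.
Shift C→4.
Schedule A@1, B@1, C@4: d1:5  d2:5  d3:5  d4:5  d5:5  d6:5  d7:5 — peak 5.
Total auditor-days = 35 over 7 days ⇒ peak ≥ ⌈35/7⌉ = 5, so 5 is optimal.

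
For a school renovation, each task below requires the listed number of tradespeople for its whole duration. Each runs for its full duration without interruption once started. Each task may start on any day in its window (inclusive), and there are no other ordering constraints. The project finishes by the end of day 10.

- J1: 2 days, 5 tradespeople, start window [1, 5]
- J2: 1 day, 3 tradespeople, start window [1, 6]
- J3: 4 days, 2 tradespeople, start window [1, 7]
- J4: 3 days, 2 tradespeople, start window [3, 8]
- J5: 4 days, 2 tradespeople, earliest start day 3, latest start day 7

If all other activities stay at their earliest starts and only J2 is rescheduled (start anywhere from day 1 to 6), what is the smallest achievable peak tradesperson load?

7

J2@1: d1:10  d2:7  d3:6  d4:6  d5:4  d6:2  d7:0  d8:0  d9:0  d10:0 → peak 10
J2@2: d1:7  d2:10  d3:6  d4:6  d5:4  d6:2  d7:0  d8:0  d9:0  d10:0 → peak 10
J2@3: d1:7  d2:7  d3:9  d4:6  d5:4  d6:2  d7:0  d8:0  d9:0  d10:0 → peak 9
J2@4: d1:7  d2:7  d3:6  d4:9  d5:4  d6:2  d7:0  d8:0  d9:0  d10:0 → peak 9
J2@5: d1:7  d2:7  d3:6  d4:6  d5:7  d6:2  d7:0  d8:0  d9:0  d10:0 → peak 7
J2@6: d1:7  d2:7  d3:6  d4:6  d5:4  d6:5  d7:0  d8:0  d9:0  d10:0 → peak 7
Best is J2@5, peak 7.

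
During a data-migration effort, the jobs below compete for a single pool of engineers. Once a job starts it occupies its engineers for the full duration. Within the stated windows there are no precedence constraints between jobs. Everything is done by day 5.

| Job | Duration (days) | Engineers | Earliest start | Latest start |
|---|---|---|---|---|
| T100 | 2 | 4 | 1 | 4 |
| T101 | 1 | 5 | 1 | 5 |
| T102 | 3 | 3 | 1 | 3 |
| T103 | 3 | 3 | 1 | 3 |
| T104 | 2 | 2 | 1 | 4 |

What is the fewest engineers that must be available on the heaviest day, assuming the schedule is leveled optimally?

Early-start (T100@1, T101@1, T102@1, T103@1, T104@1) gives peak 17: d1:17  d2:12  d3:6  d4:0  d5:0.
Shift T101→5, T103→3, T104→3.
Schedule T100@1, T101@5, T102@1, T103@3, T104@3: d1:7  d2:7  d3:8  d4:5  d5:8 — peak 8.

8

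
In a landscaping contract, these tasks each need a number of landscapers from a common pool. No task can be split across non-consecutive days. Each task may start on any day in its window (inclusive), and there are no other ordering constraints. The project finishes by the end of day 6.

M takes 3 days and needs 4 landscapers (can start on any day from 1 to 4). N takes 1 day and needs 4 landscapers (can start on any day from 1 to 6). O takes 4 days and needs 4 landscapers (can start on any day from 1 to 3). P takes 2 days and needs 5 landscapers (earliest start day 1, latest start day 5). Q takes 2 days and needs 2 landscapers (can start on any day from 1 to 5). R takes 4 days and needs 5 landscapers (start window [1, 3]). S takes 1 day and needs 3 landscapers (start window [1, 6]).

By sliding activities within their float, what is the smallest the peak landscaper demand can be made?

Early-start (M@1, N@1, O@1, P@1, Q@1, R@1, S@1) gives peak 27: d1:27  d2:20  d3:13  d4:9  d5:0  d6:0.
Shift P→5, Q→4, R→2, S→6.
Schedule M@1, N@1, O@1, P@5, Q@4, R@2, S@6: d1:12  d2:13  d3:13  d4:11  d5:12  d6:8 — peak 13.

13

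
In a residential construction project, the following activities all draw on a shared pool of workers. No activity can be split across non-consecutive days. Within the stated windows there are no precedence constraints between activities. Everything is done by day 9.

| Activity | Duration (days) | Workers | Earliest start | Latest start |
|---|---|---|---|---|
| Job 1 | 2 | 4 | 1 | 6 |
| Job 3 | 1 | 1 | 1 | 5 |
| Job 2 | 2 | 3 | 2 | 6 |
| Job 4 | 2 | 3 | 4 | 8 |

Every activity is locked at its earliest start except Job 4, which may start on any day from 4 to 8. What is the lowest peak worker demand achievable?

Job 4@4: d1:5  d2:7  d3:3  d4:3  d5:3  d6:0  d7:0  d8:0  d9:0 → peak 7
Job 4@5: d1:5  d2:7  d3:3  d4:0  d5:3  d6:3  d7:0  d8:0  d9:0 → peak 7
Job 4@6: d1:5  d2:7  d3:3  d4:0  d5:0  d6:3  d7:3  d8:0  d9:0 → peak 7
Job 4@7: d1:5  d2:7  d3:3  d4:0  d5:0  d6:0  d7:3  d8:3  d9:0 → peak 7
Job 4@8: d1:5  d2:7  d3:3  d4:0  d5:0  d6:0  d7:0  d8:3  d9:3 → peak 7
Best is Job 4@4, peak 7.

7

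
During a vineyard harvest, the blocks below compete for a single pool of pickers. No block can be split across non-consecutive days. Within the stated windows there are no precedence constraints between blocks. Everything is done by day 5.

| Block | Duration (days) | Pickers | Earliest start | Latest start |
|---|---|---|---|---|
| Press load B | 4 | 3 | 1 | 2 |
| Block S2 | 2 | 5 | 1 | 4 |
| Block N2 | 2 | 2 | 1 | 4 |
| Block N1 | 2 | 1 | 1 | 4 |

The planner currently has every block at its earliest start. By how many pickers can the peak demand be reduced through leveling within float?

Early-start peak: d1:11  d2:11  d3:3  d4:3  d5:0 ⇒ 11.
Leveled (Press load B@1, Block S2@1, Block N2@3, Block N1@3): d1:8  d2:8  d3:6  d4:6  d5:0 ⇒ 8.
Reduction 11 − 8 = 3.

3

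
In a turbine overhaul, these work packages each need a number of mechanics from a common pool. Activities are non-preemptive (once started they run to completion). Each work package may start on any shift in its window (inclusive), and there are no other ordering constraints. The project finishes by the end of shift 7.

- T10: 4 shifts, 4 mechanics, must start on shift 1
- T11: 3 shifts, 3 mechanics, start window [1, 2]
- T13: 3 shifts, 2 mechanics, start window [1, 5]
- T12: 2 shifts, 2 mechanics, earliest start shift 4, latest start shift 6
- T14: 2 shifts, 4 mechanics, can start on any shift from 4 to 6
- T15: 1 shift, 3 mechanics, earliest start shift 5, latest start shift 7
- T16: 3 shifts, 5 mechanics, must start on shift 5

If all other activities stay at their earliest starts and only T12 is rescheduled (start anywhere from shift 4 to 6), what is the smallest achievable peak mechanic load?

T12@4: s1:9  s2:9  s3:9  s4:10  s5:14  s6:5  s7:5 → peak 14
T12@5: s1:9  s2:9  s3:9  s4:8  s5:14  s6:7  s7:5 → peak 14
T12@6: s1:9  s2:9  s3:9  s4:8  s5:12  s6:7  s7:7 → peak 12
Best is T12@6, peak 12.

12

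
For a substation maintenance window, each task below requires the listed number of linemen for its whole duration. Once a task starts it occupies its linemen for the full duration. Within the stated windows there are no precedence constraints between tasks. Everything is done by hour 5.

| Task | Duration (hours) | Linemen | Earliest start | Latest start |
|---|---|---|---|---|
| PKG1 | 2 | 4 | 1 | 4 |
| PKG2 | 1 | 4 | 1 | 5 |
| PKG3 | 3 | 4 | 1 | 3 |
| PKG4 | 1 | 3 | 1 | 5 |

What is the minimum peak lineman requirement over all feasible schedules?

8

Early-start (PKG1@1, PKG2@1, PKG3@1, PKG4@1) gives peak 15: h1:15  h2:8  h3:4  h4:0  h5:0.
Shift PKG3→2, PKG4→3.
Schedule PKG1@1, PKG2@1, PKG3@2, PKG4@3: h1:8  h2:8  h3:7  h4:4  h5:0 — peak 8.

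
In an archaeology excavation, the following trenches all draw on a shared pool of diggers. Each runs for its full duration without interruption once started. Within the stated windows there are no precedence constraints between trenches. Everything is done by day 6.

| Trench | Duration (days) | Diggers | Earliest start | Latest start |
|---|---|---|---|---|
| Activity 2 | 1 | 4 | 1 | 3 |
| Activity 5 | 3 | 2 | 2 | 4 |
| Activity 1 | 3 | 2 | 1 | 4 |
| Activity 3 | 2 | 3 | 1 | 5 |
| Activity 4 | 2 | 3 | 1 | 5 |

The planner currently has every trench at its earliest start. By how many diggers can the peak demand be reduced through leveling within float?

7

Early-start peak: d1:12  d2:10  d3:4  d4:2  d5:0  d6:0 ⇒ 12.
Leveled (Activity 2@1, Activity 5@2, Activity 1@4, Activity 3@2, Activity 4@5): d1:4  d2:5  d3:5  d4:4  d5:5  d6:5 ⇒ 5.
Reduction 12 − 5 = 7.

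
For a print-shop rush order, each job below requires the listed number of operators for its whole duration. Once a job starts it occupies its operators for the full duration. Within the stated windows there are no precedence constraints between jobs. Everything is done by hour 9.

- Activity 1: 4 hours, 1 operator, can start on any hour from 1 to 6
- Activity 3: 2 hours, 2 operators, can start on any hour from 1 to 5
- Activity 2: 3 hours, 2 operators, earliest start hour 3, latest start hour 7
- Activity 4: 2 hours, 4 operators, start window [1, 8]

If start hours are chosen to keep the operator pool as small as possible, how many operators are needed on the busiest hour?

4

Early-start (Activity 1@1, Activity 3@1, Activity 2@3, Activity 4@1) gives peak 7: h1:7  h2:7  h3:3  h4:3  h5:2  h6:0  h7:0  h8:0  h9:0.
Shift Activity 4→6.
Schedule Activity 1@1, Activity 3@1, Activity 2@3, Activity 4@6: h1:3  h2:3  h3:3  h4:3  h5:2  h6:4  h7:4  h8:0  h9:0 — peak 4.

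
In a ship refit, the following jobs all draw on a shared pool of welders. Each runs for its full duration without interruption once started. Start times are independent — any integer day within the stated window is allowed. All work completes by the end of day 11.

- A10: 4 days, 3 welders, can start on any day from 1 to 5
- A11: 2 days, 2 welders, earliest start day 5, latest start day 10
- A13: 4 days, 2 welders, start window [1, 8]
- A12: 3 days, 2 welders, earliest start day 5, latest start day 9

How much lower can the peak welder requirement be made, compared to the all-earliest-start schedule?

Early-start peak: d1:5  d2:5  d3:5  d4:5  d5:4  d6:4  d7:2  d8:0  d9:0  d10:0  d11:0 ⇒ 5.
Leveled (A10@1, A11@5, A13@5, A12@7): d1:3  d2:3  d3:3  d4:3  d5:4  d6:4  d7:4  d8:4  d9:2  d10:0  d11:0 ⇒ 4.
Reduction 5 − 4 = 1.

1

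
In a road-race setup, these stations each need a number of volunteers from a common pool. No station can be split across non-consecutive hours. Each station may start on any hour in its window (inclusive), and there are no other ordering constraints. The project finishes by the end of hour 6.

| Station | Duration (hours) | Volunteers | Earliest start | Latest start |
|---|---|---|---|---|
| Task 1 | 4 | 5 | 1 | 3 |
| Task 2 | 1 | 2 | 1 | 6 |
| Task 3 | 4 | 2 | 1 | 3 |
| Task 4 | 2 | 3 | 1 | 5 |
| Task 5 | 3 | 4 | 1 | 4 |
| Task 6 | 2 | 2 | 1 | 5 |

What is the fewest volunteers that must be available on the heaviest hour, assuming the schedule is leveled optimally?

Early-start (Task 1@1, Task 2@1, Task 3@1, Task 4@1, Task 5@1, Task 6@1) gives peak 18: h1:18  h2:16  h3:11  h4:7  h5:0  h6:0.
Shift Task 4→2, Task 5→4, Task 6→5.
Schedule Task 1@1, Task 2@1, Task 3@1, Task 4@2, Task 5@4, Task 6@5: h1:9  h2:10  h3:10  h4:11  h5:6  h6:6 — peak 11.

11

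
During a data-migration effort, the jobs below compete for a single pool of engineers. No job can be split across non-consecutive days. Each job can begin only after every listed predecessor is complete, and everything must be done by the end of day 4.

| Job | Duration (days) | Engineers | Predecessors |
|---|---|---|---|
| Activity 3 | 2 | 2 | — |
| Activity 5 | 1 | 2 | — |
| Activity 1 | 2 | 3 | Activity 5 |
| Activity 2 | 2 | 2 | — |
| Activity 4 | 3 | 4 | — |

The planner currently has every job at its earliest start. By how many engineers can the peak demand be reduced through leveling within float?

3

Early-start peak: d1:10  d2:11  d3:7  d4:0 ⇒ 11.
Leveled (Activity 3@1, Activity 5@1, Activity 1@3, Activity 2@1, Activity 4@2): d1:6  d2:8  d3:7  d4:7 ⇒ 8.
Reduction 11 − 8 = 3.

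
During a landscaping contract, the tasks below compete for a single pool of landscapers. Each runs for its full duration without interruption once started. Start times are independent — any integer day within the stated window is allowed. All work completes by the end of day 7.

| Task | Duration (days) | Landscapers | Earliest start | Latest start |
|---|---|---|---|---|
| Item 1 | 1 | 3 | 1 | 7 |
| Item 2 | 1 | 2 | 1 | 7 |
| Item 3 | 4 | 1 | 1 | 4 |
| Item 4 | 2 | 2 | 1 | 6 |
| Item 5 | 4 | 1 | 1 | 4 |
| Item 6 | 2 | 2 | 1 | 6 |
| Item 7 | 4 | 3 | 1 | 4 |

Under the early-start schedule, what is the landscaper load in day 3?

At early start, day 3 has: Item 3, Item 5, Item 7.
Demand: 1 + 1 + 3 = 5.

5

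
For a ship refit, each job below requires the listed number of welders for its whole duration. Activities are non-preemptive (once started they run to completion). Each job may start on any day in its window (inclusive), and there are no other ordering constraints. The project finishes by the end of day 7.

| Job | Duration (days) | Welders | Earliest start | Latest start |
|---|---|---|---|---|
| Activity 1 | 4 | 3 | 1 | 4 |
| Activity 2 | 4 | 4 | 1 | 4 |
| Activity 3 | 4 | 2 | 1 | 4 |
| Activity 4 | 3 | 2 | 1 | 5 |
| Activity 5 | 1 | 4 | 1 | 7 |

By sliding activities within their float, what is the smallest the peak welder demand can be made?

Early-start (Activity 1@1, Activity 2@1, Activity 3@1, Activity 4@1, Activity 5@1) gives peak 15: d1:15  d2:11  d3:11  d4:9  d5:0  d6:0  d7:0.
Shift Activity 4→5, Activity 5→5.
Schedule Activity 1@1, Activity 2@1, Activity 3@1, Activity 4@5, Activity 5@5: d1:9  d2:9  d3:9  d4:9  d5:6  d6:2  d7:2 — peak 9.

9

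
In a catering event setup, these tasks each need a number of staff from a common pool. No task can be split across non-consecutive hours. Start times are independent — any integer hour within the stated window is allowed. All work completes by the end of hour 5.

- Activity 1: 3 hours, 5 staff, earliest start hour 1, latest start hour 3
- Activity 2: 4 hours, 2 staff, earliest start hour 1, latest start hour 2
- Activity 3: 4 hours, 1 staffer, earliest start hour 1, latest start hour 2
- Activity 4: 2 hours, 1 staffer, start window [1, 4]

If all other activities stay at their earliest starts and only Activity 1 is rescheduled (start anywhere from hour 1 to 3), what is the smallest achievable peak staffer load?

Activity 1@1: h1:9  h2:9  h3:8  h4:3  h5:0 → peak 9
Activity 1@2: h1:4  h2:9  h3:8  h4:8  h5:0 → peak 9
Activity 1@3: h1:4  h2:4  h3:8  h4:8  h5:5 → peak 8
Best is Activity 1@3, peak 8.

8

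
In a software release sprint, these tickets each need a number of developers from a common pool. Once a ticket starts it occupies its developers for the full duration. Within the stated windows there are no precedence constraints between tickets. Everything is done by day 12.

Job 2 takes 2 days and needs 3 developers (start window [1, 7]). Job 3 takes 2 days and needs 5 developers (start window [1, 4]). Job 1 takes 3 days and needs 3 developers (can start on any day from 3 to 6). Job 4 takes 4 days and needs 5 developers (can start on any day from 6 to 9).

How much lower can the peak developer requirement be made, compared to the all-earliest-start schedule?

3

Early-start peak: d1:8  d2:8  d3:3  d4:3  d5:3  d6:5  d7:5  d8:5  d9:5  d10:0  d11:0  d12:0 ⇒ 8.
Leveled (Job 2@1, Job 3@3, Job 1@5, Job 4@8): d1:3  d2:3  d3:5  d4:5  d5:3  d6:3  d7:3  d8:5  d9:5  d10:5  d11:5  d12:0 ⇒ 5.
Reduction 8 − 5 = 3.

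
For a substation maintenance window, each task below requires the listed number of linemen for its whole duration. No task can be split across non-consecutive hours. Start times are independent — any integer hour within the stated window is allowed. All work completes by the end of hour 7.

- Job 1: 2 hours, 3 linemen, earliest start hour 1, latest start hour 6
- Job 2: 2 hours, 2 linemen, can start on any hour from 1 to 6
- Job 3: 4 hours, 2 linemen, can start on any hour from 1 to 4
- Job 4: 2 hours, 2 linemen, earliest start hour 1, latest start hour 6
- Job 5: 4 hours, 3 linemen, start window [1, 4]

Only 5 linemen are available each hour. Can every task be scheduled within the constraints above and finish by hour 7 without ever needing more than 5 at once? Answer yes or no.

no

The minimum achievable peak is 6; 5 < 6, so no feasible schedule stays within the cap.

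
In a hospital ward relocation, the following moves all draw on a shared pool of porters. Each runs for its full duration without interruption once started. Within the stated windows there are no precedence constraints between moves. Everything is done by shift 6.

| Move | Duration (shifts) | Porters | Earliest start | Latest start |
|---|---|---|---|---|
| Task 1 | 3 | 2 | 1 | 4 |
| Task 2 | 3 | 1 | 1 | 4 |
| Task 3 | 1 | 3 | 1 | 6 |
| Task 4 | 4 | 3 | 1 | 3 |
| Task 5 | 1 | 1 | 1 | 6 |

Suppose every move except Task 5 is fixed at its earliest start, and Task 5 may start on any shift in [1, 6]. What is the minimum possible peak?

Task 5@1: s1:10  s2:6  s3:6  s4:3  s5:0  s6:0 → peak 10
Task 5@2: s1:9  s2:7  s3:6  s4:3  s5:0  s6:0 → peak 9
Task 5@3: s1:9  s2:6  s3:7  s4:3  s5:0  s6:0 → peak 9
Task 5@4: s1:9  s2:6  s3:6  s4:4  s5:0  s6:0 → peak 9
Task 5@5: s1:9  s2:6  s3:6  s4:3  s5:1  s6:0 → peak 9
Task 5@6: s1:9  s2:6  s3:6  s4:3  s5:0  s6:1 → peak 9
Best is Task 5@2, peak 9.

9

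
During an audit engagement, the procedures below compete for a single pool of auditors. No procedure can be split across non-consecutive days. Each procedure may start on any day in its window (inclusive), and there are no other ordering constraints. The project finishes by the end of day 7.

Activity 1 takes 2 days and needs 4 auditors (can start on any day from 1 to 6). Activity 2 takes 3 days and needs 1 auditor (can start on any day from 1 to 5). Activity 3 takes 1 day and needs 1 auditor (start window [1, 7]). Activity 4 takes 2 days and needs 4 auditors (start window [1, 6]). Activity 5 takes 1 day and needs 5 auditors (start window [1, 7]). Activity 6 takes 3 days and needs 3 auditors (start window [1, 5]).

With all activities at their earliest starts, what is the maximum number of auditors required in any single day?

Early-start schedule: Activity 1@1, Activity 2@1, Activity 3@1, Activity 4@1, Activity 5@1, Activity 6@1.
Load per day: day 1: 18, day 2: 12, day 3: 4, day 4: 0, day 5: 0, day 6: 0, day 7: 0.
Peak is 18.

18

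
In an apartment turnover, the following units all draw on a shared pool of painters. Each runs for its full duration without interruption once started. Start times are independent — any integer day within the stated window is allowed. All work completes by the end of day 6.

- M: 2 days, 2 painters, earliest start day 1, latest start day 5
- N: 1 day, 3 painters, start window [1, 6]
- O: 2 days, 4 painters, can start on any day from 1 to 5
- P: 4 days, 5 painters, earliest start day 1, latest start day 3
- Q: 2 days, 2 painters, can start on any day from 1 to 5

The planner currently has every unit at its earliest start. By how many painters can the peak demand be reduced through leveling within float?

Early-start peak: d1:16  d2:13  d3:5  d4:5  d5:0  d6:0 ⇒ 16.
Leveled (M@1, N@5, O@5, P@1, Q@3): d1:7  d2:7  d3:7  d4:7  d5:7  d6:4 ⇒ 7.
Reduction 16 − 7 = 9.

9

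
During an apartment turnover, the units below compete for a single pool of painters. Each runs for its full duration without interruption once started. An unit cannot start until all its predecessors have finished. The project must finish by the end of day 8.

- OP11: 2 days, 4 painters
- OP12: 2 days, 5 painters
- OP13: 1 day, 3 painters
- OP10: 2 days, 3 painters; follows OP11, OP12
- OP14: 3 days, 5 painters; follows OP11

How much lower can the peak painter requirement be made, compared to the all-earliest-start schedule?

4

Early-start peak: d1:12  d2:9  d3:8  d4:8  d5:5  d6:0  d7:0  d8:0 ⇒ 12.
Leveled (OP11@1, OP12@3, OP13@1, OP10@5, OP14@5): d1:7  d2:4  d3:5  d4:5  d5:8  d6:8  d7:5  d8:0 ⇒ 8.
Reduction 12 − 8 = 4.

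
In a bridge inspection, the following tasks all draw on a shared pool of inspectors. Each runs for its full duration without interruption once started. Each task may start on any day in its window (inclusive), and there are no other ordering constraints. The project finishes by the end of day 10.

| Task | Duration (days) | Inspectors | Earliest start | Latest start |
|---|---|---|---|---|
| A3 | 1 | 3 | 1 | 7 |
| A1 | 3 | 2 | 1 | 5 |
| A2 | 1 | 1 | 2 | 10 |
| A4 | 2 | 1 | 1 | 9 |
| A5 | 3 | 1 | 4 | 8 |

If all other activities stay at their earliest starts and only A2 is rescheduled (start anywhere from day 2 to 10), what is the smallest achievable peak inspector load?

6

A2@2: d1:6  d2:4  d3:2  d4:1  d5:1  d6:1  d7:0  d8:0  d9:0  d10:0 → peak 6
A2@3: d1:6  d2:3  d3:3  d4:1  d5:1  d6:1  d7:0  d8:0  d9:0  d10:0 → peak 6
A2@4: d1:6  d2:3  d3:2  d4:2  d5:1  d6:1  d7:0  d8:0  d9:0  d10:0 → peak 6
A2@5: d1:6  d2:3  d3:2  d4:1  d5:2  d6:1  d7:0  d8:0  d9:0  d10:0 → peak 6
A2@6: d1:6  d2:3  d3:2  d4:1  d5:1  d6:2  d7:0  d8:0  d9:0  d10:0 → peak 6
A2@7: d1:6  d2:3  d3:2  d4:1  d5:1  d6:1  d7:1  d8:0  d9:0  d10:0 → peak 6
A2@8: d1:6  d2:3  d3:2  d4:1  d5:1  d6:1  d7:0  d8:1  d9:0  d10:0 → peak 6
A2@9: d1:6  d2:3  d3:2  d4:1  d5:1  d6:1  d7:0  d8:0  d9:1  d10:0 → peak 6
A2@10: d1:6  d2:3  d3:2  d4:1  d5:1  d6:1  d7:0  d8:0  d9:0  d10:1 → peak 6
Best is A2@2, peak 6.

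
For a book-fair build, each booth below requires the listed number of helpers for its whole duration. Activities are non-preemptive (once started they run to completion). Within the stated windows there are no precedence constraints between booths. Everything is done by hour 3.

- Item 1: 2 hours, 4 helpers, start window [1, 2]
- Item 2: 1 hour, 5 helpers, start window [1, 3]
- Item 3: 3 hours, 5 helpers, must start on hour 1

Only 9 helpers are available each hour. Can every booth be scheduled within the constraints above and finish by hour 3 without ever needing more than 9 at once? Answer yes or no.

no

Total helper-hours = 28; over 3 hours the average is 28/3 > 9, so some hour must exceed 9.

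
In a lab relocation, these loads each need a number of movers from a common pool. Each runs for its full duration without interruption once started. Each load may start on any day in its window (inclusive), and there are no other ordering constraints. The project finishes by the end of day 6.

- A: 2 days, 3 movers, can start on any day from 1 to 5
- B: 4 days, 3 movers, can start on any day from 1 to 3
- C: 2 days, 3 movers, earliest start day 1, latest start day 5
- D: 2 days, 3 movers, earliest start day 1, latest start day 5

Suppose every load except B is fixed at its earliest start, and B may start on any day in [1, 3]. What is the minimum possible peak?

B@1: d1:12  d2:12  d3:3  d4:3  d5:0  d6:0 → peak 12
B@2: d1:9  d2:12  d3:3  d4:3  d5:3  d6:0 → peak 12
B@3: d1:9  d2:9  d3:3  d4:3  d5:3  d6:3 → peak 9
Best is B@3, peak 9.

9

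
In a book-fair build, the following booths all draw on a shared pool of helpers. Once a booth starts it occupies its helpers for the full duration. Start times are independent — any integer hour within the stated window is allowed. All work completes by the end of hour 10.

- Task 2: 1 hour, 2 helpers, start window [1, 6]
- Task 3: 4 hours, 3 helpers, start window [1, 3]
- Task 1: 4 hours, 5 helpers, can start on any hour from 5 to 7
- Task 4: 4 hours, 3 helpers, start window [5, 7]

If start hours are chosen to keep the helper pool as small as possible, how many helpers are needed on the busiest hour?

8

Schedule Task 2@1, Task 3@1, Task 1@5, Task 4@5: h1:5  h2:3  h3:3  h4:3  h5:8  h6:8  h7:8  h8:8  h9:0  h10:0 — peak 8.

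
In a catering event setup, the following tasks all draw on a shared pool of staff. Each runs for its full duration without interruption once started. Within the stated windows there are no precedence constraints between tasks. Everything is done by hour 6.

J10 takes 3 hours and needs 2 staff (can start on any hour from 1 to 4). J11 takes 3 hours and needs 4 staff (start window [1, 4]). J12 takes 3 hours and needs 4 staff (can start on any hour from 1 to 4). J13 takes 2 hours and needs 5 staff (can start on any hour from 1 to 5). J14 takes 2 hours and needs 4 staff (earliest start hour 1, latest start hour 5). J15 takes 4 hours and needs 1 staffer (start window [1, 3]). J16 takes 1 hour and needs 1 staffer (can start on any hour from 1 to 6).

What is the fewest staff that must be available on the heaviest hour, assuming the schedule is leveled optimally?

Early-start (J10@1, J11@1, J12@1, J13@1, J14@1, J15@1, J16@1) gives peak 21: h1:21  h2:20  h3:11  h4:1  h5:0  h6:0.
Shift J12→4, J13→4, J15→3, J16→3.
Schedule J10@1, J11@1, J12@4, J13@4, J14@1, J15@3, J16@3: h1:10  h2:10  h3:8  h4:10  h5:10  h6:5 — peak 10.

10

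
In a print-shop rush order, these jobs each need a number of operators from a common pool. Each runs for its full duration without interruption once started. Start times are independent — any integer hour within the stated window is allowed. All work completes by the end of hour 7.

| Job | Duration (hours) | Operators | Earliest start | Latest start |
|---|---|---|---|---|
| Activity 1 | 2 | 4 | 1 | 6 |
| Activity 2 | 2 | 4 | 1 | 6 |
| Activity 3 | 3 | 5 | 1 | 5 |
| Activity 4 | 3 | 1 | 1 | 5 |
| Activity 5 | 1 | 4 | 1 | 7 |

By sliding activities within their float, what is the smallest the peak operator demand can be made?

Early-start (Activity 1@1, Activity 2@1, Activity 3@1, Activity 4@1, Activity 5@1) gives peak 18: h1:18  h2:14  h3:6  h4:0  h5:0  h6:0  h7:0.
Shift Activity 3→3, Activity 4→3, Activity 5→6.
Schedule Activity 1@1, Activity 2@1, Activity 3@3, Activity 4@3, Activity 5@6: h1:8  h2:8  h3:6  h4:6  h5:6  h6:4  h7:0 — peak 8.

8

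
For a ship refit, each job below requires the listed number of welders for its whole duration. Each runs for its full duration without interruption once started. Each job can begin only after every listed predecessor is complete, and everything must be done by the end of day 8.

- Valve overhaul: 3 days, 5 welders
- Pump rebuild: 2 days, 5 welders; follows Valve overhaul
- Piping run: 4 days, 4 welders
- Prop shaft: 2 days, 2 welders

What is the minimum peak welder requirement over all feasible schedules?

Early-start (Valve overhaul@1, Pump rebuild@4, Piping run@1, Prop shaft@1) gives peak 11: d1:11  d2:11  d3:9  d4:9  d5:5  d6:0  d7:0  d8:0.
Shift Prop shaft→5.
Schedule Valve overhaul@1, Pump rebuild@4, Piping run@1, Prop shaft@5: d1:9  d2:9  d3:9  d4:9  d5:7  d6:2  d7:0  d8:0 — peak 9.

9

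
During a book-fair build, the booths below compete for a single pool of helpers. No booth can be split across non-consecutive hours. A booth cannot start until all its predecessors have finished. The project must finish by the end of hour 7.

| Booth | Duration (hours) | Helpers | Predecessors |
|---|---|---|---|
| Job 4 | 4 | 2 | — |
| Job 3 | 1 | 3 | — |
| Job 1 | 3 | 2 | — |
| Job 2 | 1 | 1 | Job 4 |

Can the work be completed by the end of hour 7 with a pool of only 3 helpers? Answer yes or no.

The minimum achievable peak is 4; 3 < 4, so no feasible schedule stays within the cap.

no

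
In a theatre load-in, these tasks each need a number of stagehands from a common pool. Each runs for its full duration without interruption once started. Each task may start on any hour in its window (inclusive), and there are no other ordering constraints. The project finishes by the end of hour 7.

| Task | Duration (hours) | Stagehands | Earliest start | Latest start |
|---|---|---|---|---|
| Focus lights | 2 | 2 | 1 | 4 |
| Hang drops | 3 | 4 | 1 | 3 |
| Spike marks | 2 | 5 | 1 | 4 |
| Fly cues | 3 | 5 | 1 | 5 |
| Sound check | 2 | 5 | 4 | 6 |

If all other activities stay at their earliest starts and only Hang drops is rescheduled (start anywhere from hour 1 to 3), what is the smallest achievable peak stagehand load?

Hang drops@1: h1:16  h2:16  h3:9  h4:5  h5:5  h6:0  h7:0 → peak 16
Hang drops@2: h1:12  h2:16  h3:9  h4:9  h5:5  h6:0  h7:0 → peak 16
Hang drops@3: h1:12  h2:12  h3:9  h4:9  h5:9  h6:0  h7:0 → peak 12
Best is Hang drops@3, peak 12.

12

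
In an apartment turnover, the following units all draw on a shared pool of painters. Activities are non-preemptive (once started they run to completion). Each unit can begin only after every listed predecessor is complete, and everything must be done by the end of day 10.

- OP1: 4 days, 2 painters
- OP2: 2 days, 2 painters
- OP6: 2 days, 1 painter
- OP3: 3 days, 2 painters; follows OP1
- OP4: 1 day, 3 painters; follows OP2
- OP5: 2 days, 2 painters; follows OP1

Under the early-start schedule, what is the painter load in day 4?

2

At early start, day 4 has: OP1.
Demand: 2 = 2.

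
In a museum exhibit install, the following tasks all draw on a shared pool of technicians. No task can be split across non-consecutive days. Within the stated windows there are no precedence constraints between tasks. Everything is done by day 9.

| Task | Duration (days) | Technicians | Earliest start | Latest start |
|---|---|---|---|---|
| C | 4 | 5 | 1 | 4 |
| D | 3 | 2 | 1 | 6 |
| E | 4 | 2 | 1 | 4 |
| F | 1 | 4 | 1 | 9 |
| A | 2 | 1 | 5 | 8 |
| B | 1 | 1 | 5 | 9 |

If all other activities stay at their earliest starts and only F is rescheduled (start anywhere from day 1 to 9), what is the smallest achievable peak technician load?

9

F@1: d1:13  d2:9  d3:9  d4:7  d5:2  d6:1  d7:0  d8:0  d9:0 → peak 13
F@2: d1:9  d2:13  d3:9  d4:7  d5:2  d6:1  d7:0  d8:0  d9:0 → peak 13
F@3: d1:9  d2:9  d3:13  d4:7  d5:2  d6:1  d7:0  d8:0  d9:0 → peak 13
F@4: d1:9  d2:9  d3:9  d4:11  d5:2  d6:1  d7:0  d8:0  d9:0 → peak 11
F@5: d1:9  d2:9  d3:9  d4:7  d5:6  d6:1  d7:0  d8:0  d9:0 → peak 9
F@6: d1:9  d2:9  d3:9  d4:7  d5:2  d6:5  d7:0  d8:0  d9:0 → peak 9
F@7: d1:9  d2:9  d3:9  d4:7  d5:2  d6:1  d7:4  d8:0  d9:0 → peak 9
F@8: d1:9  d2:9  d3:9  d4:7  d5:2  d6:1  d7:0  d8:4  d9:0 → peak 9
F@9: d1:9  d2:9  d3:9  d4:7  d5:2  d6:1  d7:0  d8:0  d9:4 → peak 9
Best is F@5, peak 9.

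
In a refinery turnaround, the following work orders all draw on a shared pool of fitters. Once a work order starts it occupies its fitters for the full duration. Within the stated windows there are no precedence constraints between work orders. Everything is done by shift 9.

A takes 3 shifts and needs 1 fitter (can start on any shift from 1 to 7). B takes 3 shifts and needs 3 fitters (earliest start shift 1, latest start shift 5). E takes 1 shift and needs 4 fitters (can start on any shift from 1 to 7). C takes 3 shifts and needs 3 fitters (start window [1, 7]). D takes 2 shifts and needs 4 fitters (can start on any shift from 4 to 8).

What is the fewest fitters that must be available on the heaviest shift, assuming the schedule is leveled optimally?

4

Early-start (A@1, B@1, E@1, C@1, D@4) gives peak 11: s1:11  s2:7  s3:7  s4:4  s5:4  s6:0  s7:0  s8:0  s9:0.
Shift E→4, C→5, D→8.
Schedule A@1, B@1, E@4, C@5, D@8: s1:4  s2:4  s3:4  s4:4  s5:3  s6:3  s7:3  s8:4  s9:4 — peak 4.
Total fitter-shifts = 33 over 9 shifts ⇒ peak ≥ ⌈33/9⌉ = 4, so 4 is optimal.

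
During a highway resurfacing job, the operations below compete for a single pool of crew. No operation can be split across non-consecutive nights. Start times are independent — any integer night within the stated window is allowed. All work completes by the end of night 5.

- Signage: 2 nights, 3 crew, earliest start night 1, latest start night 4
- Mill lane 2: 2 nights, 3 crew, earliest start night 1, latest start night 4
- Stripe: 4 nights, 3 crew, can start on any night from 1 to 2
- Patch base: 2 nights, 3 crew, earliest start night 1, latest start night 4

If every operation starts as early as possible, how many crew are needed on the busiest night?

Early-start schedule: Signage@1, Mill lane 2@1, Stripe@1, Patch base@1.
Load per night: night 1: 12, night 2: 12, night 3: 3, night 4: 3, night 5: 0.
Peak is 12.

12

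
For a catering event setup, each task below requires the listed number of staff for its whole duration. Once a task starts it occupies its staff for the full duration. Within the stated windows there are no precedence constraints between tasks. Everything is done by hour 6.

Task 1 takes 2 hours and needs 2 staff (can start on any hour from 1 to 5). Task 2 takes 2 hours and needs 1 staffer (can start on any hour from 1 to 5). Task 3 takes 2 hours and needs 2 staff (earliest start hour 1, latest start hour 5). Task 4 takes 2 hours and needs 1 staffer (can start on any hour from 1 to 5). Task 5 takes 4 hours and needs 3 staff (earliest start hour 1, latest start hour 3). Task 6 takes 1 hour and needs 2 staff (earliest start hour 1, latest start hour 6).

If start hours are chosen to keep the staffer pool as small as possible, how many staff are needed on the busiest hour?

5

Early-start (Task 1@1, Task 2@1, Task 3@1, Task 4@1, Task 5@1, Task 6@1) gives peak 11: h1:11  h2:9  h3:3  h4:3  h5:0  h6:0.
Shift Task 4→3, Task 5→3, Task 6→5.
Schedule Task 1@1, Task 2@1, Task 3@1, Task 4@3, Task 5@3, Task 6@5: h1:5  h2:5  h3:4  h4:4  h5:5  h6:3 — peak 5.
Total staffer-hours = 26 over 6 hours ⇒ peak ≥ ⌈26/6⌉ = 5, so 5 is optimal.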